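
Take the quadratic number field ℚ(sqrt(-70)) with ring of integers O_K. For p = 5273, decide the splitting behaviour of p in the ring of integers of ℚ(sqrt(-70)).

inert — (5273) stays prime in O_K

d = -70 ≡ 2 (mod 4), so O_K = ℤ[√-70] and disc(K) = 4d = -280.
5273 ∤ -280, so 5273 is unramified.
Euler's criterion: (-70)^2636 mod 5273 = 5272. Thus (-70|5273) = -1.
(-70/5273) = -1, so 5273 is inert.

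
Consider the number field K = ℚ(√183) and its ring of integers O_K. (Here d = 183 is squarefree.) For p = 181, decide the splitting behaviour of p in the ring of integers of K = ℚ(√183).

183 mod 4 = 3, hence disc K = 4·183 = 732 and O_K = ℤ[√183].
disc(K) = 732 is not divisible by 181; 181 is unramified.
Legendre symbol by Euler's criterion: (183/181) ≡ 183^90 ≡ 180 (mod 181), i.e. (183/181) = -1.
Legendre symbol -1 ⇒ 181 is inert.

p is inert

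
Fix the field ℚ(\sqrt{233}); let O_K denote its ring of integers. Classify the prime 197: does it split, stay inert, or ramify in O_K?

p splits

233 mod 4 = 1, hence disc K = 233 and O_K = ℤ[(1+√233)/2].
Since gcd(197, 233) = 1 the prime 197 does not ramify.
(233/197) = 36^98 mod 197 = 1, giving Legendre symbol 1.
Legendre symbol 1 ⇒ 197 is split.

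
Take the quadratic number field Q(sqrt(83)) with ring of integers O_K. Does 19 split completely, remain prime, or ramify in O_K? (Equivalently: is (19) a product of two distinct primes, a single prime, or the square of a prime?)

split — (19) = 𝔭₁𝔭₂ with 𝔭₁ ≠ 𝔭₂

d = 83 ≡ 3 (mod 4), so O_K = ℤ[√83] and disc(K) = 4d = 332.
19 ∤ 332, so 19 is unramified.
Euler's criterion: 83^9 mod 19 = 1. Thus (83|19) = 1.
d is a quadratic residue mod p, hence 19 splits in O_K.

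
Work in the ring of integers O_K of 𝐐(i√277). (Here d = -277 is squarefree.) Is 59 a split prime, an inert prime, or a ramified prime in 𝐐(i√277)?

-277 mod 4 = 3, hence disc K = 4·(-277) = -1108 and O_K = ℤ[√-277].
disc(K) = -1108 is not divisible by 59; 59 is unramified.
Compute (-277/59) via Euler: 18^((59-1)/2) mod 59 = 58, so (-277/59) = -1.
d is a non-residue mod p, hence 59 remains inert in O_K.

inert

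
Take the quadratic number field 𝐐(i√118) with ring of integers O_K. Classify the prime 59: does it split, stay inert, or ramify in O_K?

59 is ramified

d = -118 ≡ 2 (mod 4), so O_K = ℤ[√-118] and disc(K) = 4d = -472.
Ramification test: 59 | -472. The prime 59 ramifies in K.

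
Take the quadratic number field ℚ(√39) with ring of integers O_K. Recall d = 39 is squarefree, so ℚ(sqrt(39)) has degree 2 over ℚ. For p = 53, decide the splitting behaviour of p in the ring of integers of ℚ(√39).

p is inert

39 mod 4 = 3, hence disc K = 4·39 = 156 and O_K = ℤ[√39].
53 ∤ 156, so 53 is unramified.
(39/53) = 39^26 mod 53 = 52, giving Legendre symbol -1.
(39/53) = -1, so 53 is inert.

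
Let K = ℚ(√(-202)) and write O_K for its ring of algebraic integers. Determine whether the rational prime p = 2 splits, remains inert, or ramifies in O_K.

p ramifies

-202 mod 4 = 2, hence disc K = 4·(-202) = -808 and O_K = ℤ[√-202].
disc(K) = -808 = 2·(-404), so p = 2 is ramified.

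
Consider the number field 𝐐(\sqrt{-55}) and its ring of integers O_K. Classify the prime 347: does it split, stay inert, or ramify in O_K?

splits completely

-55 mod 4 = 1, hence disc K = -55 and O_K = ℤ[(1+√-55)/2].
347 ∤ -55, so 347 is unramified.
Euler's criterion: (-55)^173 mod 347 = 1. Thus (-55|347) = 1.
d is a quadratic residue mod p, hence 347 splits in O_K.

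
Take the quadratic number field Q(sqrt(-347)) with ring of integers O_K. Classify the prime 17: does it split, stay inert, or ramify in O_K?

d = -347 ≡ 1 (mod 4), so O_K = ℤ[(1+√-347)/2] and disc(K) = d = -347.
17 ∤ -347, so 17 is unramified.
Legendre symbol by Euler's criterion: (-347/17) ≡ (-347)^8 ≡ 16 (mod 17), i.e. (-347/17) = -1.
d is a non-residue mod p, hence 17 remains inert in O_K.

p is inert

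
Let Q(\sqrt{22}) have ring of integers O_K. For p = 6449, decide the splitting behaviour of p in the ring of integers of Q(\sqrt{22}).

d = 22 ≡ 2 (mod 4), so O_K = ℤ[√22] and disc(K) = 4d = 88.
6449 ∤ 88, so 6449 is unramified.
Euler's criterion: 22^3224 mod 6449 = 1. Thus (22|6449) = 1.
Legendre symbol 1 ⇒ 6449 is split.

split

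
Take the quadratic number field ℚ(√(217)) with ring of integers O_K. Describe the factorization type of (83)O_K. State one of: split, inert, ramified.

p splits

d = 217 ≡ 1 (mod 4), so O_K = ℤ[(1+√217)/2] and disc(K) = d = 217.
disc(K) = 217 is not divisible by 83; 83 is unramified.
(217/83) = 51^41 mod 83 = 1, giving Legendre symbol 1.
Legendre symbol 1 ⇒ 83 is split.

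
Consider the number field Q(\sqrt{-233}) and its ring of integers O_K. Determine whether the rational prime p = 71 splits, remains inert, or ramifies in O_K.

remains prime (inert)

d = -233 ≡ 3 (mod 4), so O_K = ℤ[√-233] and disc(K) = 4d = -932.
Since gcd(71, -932) = 1 the prime 71 does not ramify.
(-233/71) = 51^35 mod 71 = 70, giving Legendre symbol -1.
Legendre symbol -1 ⇒ 71 is inert.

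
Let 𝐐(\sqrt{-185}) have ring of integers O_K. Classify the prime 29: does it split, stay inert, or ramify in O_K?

Since -185 ≢ 1 mod 4, the ring of integers is ℤ[√-185] with discriminant 4·(-185) = -740.
Since gcd(29, -740) = 1 the prime 29 does not ramify.
Legendre symbol by Euler's criterion: (-185/29) ≡ (-185)^14 ≡ 28 (mod 29), i.e. (-185/29) = -1.
Legendre symbol -1 ⇒ 29 is inert.

29 remains inert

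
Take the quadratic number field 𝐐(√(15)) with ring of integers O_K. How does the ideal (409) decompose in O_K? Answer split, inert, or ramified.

15 mod 4 = 3, hence disc K = 4·15 = 60 and O_K = ℤ[√15].
disc(K) = 60 is not divisible by 409; 409 is unramified.
Compute (15/409) via Euler: 15^((409-1)/2) mod 409 = 1, so (15/409) = 1.
(15/409) = 1, so 409 splits.

409 splits in O_K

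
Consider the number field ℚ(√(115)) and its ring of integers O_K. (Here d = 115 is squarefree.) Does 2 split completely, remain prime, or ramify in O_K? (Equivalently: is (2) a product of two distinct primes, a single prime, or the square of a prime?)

ramifies in O_K

d = 115 ≡ 3 (mod 4), so O_K = ℤ[√115] and disc(K) = 4d = 460.
2 divides disc(K) = 460, so 2 ramifies.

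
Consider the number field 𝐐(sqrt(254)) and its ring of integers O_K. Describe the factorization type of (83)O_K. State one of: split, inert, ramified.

254 mod 4 = 2, hence disc K = 4·254 = 1016 and O_K = ℤ[√254].
83 ∤ 1016, so 83 is unramified.
Legendre symbol by Euler's criterion: (254/83) ≡ 254^41 ≡ 82 (mod 83), i.e. (254/83) = -1.
Legendre symbol -1 ⇒ 83 is inert.

83 remains inert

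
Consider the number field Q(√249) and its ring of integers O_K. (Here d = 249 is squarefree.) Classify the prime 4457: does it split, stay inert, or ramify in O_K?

Since 249 ≡ 1 mod 4, the ring of integers is ℤ[(1+√249)/2] with discriminant 249.
Since gcd(4457, 249) = 1 the prime 4457 does not ramify.
Euler's criterion: 249^2228 mod 4457 = 1. Thus (249|4457) = 1.
(249/4457) = 1, so 4457 splits.

p splits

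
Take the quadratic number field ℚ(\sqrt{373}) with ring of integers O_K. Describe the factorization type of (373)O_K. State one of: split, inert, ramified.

Since 373 ≡ 1 mod 4, the ring of integers is ℤ[(1+√373)/2] with discriminant 373.
Ramification test: 373 | 373. The prime 373 ramifies in K.

ramified — (373) = 𝔭²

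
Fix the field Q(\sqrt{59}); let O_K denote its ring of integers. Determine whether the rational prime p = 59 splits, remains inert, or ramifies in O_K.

59 is ramified

Since 59 ≢ 1 mod 4, the ring of integers is ℤ[√59] with discriminant 4·59 = 236.
59 divides disc(K) = 236, so 59 ramifies.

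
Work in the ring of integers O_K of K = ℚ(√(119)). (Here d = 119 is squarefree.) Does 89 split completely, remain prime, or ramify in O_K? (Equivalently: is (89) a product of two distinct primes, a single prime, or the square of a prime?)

d = 119 ≡ 3 (mod 4), so O_K = ℤ[√119] and disc(K) = 4d = 476.
89 ∤ 476, so 89 is unramified.
(119/89) = 30^44 mod 89 = 88, giving Legendre symbol -1.
(119/89) = -1, so 89 is inert.

p is inert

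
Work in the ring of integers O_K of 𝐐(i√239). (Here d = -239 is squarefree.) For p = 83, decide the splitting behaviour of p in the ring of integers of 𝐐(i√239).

Since -239 ≡ 1 mod 4, the ring of integers is ℤ[(1+√-239)/2] with discriminant -239.
Since gcd(83, -239) = 1 the prime 83 does not ramify.
Legendre symbol by Euler's criterion: (-239/83) ≡ (-239)^41 ≡ 1 (mod 83), i.e. (-239/83) = 1.
d is a quadratic residue mod p, hence 83 splits in O_K.

83 splits in O_K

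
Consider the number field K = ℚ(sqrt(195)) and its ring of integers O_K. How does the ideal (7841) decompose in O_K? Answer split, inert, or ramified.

split

Since 195 ≢ 1 mod 4, the ring of integers is ℤ[√195] with discriminant 4·195 = 780.
disc(K) = 780 is not divisible by 7841; 7841 is unramified.
(195/7841) = 195^3920 mod 7841 = 1, giving Legendre symbol 1.
d is a quadratic residue mod p, hence 7841 splits in O_K.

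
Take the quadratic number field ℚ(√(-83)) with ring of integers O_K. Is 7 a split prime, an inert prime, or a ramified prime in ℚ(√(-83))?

Since -83 ≡ 1 mod 4, the ring of integers is ℤ[(1+√-83)/2] with discriminant -83.
7 ∤ -83, so 7 is unramified.
(-83/7) = 1^3 mod 7 = 1, giving Legendre symbol 1.
(-83/7) = 1, so 7 splits.

splits completely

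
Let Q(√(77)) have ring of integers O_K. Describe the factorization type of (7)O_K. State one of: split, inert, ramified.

ramified — (7) = 𝔭²

d = 77 ≡ 1 (mod 4), so O_K = ℤ[(1+√77)/2] and disc(K) = d = 77.
Ramification test: 7 | 77. The prime 7 ramifies in K.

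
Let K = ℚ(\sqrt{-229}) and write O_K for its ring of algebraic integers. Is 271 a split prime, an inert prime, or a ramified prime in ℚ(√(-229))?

remains prime (inert)

Since -229 ≢ 1 mod 4, the ring of integers is ℤ[√-229] with discriminant 4·(-229) = -916.
271 ∤ -916, so 271 is unramified.
Euler's criterion: (-229)^135 mod 271 = 270. Thus (-229|271) = -1.
(-229/271) = -1, so 271 is inert.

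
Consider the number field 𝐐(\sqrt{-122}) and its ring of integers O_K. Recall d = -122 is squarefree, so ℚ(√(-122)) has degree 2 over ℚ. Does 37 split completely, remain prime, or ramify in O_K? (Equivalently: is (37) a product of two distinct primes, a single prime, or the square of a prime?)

splits completely

-122 mod 4 = 2, hence disc K = 4·(-122) = -488 and O_K = ℤ[√-122].
disc(K) = -488 is not divisible by 37; 37 is unramified.
Legendre symbol by Euler's criterion: (-122/37) ≡ (-122)^18 ≡ 1 (mod 37), i.e. (-122/37) = 1.
Legendre symbol 1 ⇒ 37 is split.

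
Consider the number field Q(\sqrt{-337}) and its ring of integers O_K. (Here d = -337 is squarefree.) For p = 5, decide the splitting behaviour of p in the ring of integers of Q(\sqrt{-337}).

remains prime (inert)

-337 mod 4 = 3, hence disc K = 4·(-337) = -1348 and O_K = ℤ[√-337].
Since gcd(5, -1348) = 1 the prime 5 does not ramify.
Compute (-337/5) via Euler: 3^((5-1)/2) mod 5 = 4, so (-337/5) = -1.
(-337/5) = -1, so 5 is inert.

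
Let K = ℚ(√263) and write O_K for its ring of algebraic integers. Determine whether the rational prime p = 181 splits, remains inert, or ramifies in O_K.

splits completely

263 mod 4 = 3, hence disc K = 4·263 = 1052 and O_K = ℤ[√263].
181 ∤ 1052, so 181 is unramified.
(263/181) = 82^90 mod 181 = 1, giving Legendre symbol 1.
d is a quadratic residue mod p, hence 181 splits in O_K.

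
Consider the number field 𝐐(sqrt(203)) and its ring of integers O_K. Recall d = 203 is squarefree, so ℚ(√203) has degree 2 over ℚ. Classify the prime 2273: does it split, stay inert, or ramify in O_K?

2273 splits in O_K

203 mod 4 = 3, hence disc K = 4·203 = 812 and O_K = ℤ[√203].
2273 ∤ 812, so 2273 is unramified.
Compute (203/2273) via Euler: 203^((2273-1)/2) mod 2273 = 1, so (203/2273) = 1.
d is a quadratic residue mod p, hence 2273 splits in O_K.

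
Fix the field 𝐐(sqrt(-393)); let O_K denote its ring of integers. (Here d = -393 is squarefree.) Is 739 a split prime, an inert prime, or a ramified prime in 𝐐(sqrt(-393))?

Since -393 ≢ 1 mod 4, the ring of integers is ℤ[√-393] with discriminant 4·(-393) = -1572.
disc(K) = -1572 is not divisible by 739; 739 is unramified.
Legendre symbol by Euler's criterion: (-393/739) ≡ (-393)^369 ≡ 738 (mod 739), i.e. (-393/739) = -1.
Legendre symbol -1 ⇒ 739 is inert.

inert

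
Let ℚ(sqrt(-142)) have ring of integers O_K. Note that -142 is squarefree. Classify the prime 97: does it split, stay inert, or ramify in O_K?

inert

Since -142 ≢ 1 mod 4, the ring of integers is ℤ[√-142] with discriminant 4·(-142) = -568.
Since gcd(97, -568) = 1 the prime 97 does not ramify.
Compute (-142/97) via Euler: 52^((97-1)/2) mod 97 = 96, so (-142/97) = -1.
d is a non-residue mod p, hence 97 remains inert in O_K.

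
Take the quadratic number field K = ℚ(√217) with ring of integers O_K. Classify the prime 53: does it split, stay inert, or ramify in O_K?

d = 217 ≡ 1 (mod 4), so O_K = ℤ[(1+√217)/2] and disc(K) = d = 217.
disc(K) = 217 is not divisible by 53; 53 is unramified.
Legendre symbol by Euler's criterion: (217/53) ≡ 217^26 ≡ 52 (mod 53), i.e. (217/53) = -1.
Legendre symbol -1 ⇒ 53 is inert.

inert — (53) stays prime in O_K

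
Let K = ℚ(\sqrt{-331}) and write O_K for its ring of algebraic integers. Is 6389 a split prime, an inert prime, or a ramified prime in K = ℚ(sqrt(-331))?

split — (6389) = 𝔭₁𝔭₂ with 𝔭₁ ≠ 𝔭₂

d = -331 ≡ 1 (mod 4), so O_K = ℤ[(1+√-331)/2] and disc(K) = d = -331.
6389 ∤ -331, so 6389 is unramified.
Legendre symbol by Euler's criterion: (-331/6389) ≡ (-331)^3194 ≡ 1 (mod 6389), i.e. (-331/6389) = 1.
d is a quadratic residue mod p, hence 6389 splits in O_K.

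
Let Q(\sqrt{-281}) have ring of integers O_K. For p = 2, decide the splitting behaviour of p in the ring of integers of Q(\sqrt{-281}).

ramifies in O_K

Since -281 ≢ 1 mod 4, the ring of integers is ℤ[√-281] with discriminant 4·(-281) = -1124.
disc(K) = -1124 = 2·(-562), so p = 2 is ramified.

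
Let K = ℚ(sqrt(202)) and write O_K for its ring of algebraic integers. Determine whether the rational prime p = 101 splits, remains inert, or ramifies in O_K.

ramifies in O_K

202 mod 4 = 2, hence disc K = 4·202 = 808 and O_K = ℤ[√202].
disc(K) = 808 = 101·8, so p = 101 is ramified.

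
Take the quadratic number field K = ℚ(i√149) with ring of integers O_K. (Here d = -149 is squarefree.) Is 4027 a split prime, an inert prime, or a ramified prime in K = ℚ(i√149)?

p is inert

d = -149 ≡ 3 (mod 4), so O_K = ℤ[√-149] and disc(K) = 4d = -596.
disc(K) = -596 is not divisible by 4027; 4027 is unramified.
(-149/4027) = 3878^2013 mod 4027 = 4026, giving Legendre symbol -1.
Legendre symbol -1 ⇒ 4027 is inert.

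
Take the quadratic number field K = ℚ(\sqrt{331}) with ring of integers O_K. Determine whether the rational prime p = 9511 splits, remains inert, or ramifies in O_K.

split

Since 331 ≢ 1 mod 4, the ring of integers is ℤ[√331] with discriminant 4·331 = 1324.
disc(K) = 1324 is not divisible by 9511; 9511 is unramified.
Legendre symbol by Euler's criterion: (331/9511) ≡ 331^4755 ≡ 1 (mod 9511), i.e. (331/9511) = 1.
d is a quadratic residue mod p, hence 9511 splits in O_K.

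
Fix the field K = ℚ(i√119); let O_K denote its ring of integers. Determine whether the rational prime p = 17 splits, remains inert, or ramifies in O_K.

d = -119 ≡ 1 (mod 4), so O_K = ℤ[(1+√-119)/2] and disc(K) = d = -119.
disc(K) = -119 = 17·(-7), so p = 17 is ramified.

17 is ramified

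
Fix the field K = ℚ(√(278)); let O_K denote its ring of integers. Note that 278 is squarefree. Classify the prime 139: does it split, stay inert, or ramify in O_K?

Since 278 ≢ 1 mod 4, the ring of integers is ℤ[√278] with discriminant 4·278 = 1112.
disc(K) = 1112 = 139·8, so p = 139 is ramified.

ramifies in O_K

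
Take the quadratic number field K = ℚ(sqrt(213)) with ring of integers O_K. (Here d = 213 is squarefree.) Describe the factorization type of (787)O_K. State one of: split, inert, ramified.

213 mod 4 = 1, hence disc K = 213 and O_K = ℤ[(1+√213)/2].
disc(K) = 213 is not divisible by 787; 787 is unramified.
Legendre symbol by Euler's criterion: (213/787) ≡ 213^393 ≡ 1 (mod 787), i.e. (213/787) = 1.
Legendre symbol 1 ⇒ 787 is split.

787 splits in O_K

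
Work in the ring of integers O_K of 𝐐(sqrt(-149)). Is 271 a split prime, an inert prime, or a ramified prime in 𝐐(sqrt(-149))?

p splits

-149 mod 4 = 3, hence disc K = 4·(-149) = -596 and O_K = ℤ[√-149].
271 ∤ -596, so 271 is unramified.
Euler's criterion: (-149)^135 mod 271 = 1. Thus (-149|271) = 1.
Legendre symbol 1 ⇒ 271 is split.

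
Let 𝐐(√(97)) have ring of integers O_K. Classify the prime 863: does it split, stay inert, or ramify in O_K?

inert

97 mod 4 = 1, hence disc K = 97 and O_K = ℤ[(1+√97)/2].
Since gcd(863, 97) = 1 the prime 863 does not ramify.
Euler's criterion: 97^431 mod 863 = 862. Thus (97|863) = -1.
Legendre symbol -1 ⇒ 863 is inert.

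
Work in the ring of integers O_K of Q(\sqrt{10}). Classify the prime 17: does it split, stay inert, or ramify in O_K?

10 mod 4 = 2, hence disc K = 4·10 = 40 and O_K = ℤ[√10].
disc(K) = 40 is not divisible by 17; 17 is unramified.
Euler's criterion: 10^8 mod 17 = 16. Thus (10|17) = -1.
(10/17) = -1, so 17 is inert.

p is inert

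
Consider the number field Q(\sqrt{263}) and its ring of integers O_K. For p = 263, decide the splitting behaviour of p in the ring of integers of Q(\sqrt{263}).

d = 263 ≡ 3 (mod 4), so O_K = ℤ[√263] and disc(K) = 4d = 1052.
Ramification test: 263 | 1052. The prime 263 ramifies in K.

ramified — (263) = 𝔭²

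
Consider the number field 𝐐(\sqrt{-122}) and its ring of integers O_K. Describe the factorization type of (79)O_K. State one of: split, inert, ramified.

d = -122 ≡ 2 (mod 4), so O_K = ℤ[√-122] and disc(K) = 4d = -488.
79 ∤ -488, so 79 is unramified.
Compute (-122/79) via Euler: 36^((79-1)/2) mod 79 = 1, so (-122/79) = 1.
(-122/79) = 1, so 79 splits.

p splits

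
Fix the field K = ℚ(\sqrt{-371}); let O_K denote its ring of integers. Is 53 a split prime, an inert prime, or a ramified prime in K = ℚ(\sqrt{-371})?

Since -371 ≡ 1 mod 4, the ring of integers is ℤ[(1+√-371)/2] with discriminant -371.
Ramification test: 53 | -371. The prime 53 ramifies in K.

53 is ramified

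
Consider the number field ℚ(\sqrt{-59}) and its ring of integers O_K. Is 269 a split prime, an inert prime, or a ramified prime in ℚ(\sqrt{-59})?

inert — (269) stays prime in O_K

-59 mod 4 = 1, hence disc K = -59 and O_K = ℤ[(1+√-59)/2].
disc(K) = -59 is not divisible by 269; 269 is unramified.
Legendre symbol by Euler's criterion: (-59/269) ≡ (-59)^134 ≡ 268 (mod 269), i.e. (-59/269) = -1.
(-59/269) = -1, so 269 is inert.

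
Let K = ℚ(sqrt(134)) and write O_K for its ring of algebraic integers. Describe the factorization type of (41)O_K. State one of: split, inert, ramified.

inert — (41) stays prime in O_K

d = 134 ≡ 2 (mod 4), so O_K = ℤ[√134] and disc(K) = 4d = 536.
disc(K) = 536 is not divisible by 41; 41 is unramified.
(134/41) = 11^20 mod 41 = 40, giving Legendre symbol -1.
(134/41) = -1, so 41 is inert.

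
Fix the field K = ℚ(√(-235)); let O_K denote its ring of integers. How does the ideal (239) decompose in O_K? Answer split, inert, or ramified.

-235 mod 4 = 1, hence disc K = -235 and O_K = ℤ[(1+√-235)/2].
239 ∤ -235, so 239 is unramified.
Compute (-235/239) via Euler: 4^((239-1)/2) mod 239 = 1, so (-235/239) = 1.
d is a quadratic residue mod p, hence 239 splits in O_K.

split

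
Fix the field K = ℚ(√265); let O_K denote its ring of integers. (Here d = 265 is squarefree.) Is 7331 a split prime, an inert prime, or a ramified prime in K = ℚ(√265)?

p splits

d = 265 ≡ 1 (mod 4), so O_K = ℤ[(1+√265)/2] and disc(K) = d = 265.
disc(K) = 265 is not divisible by 7331; 7331 is unramified.
Compute (265/7331) via Euler: 265^((7331-1)/2) mod 7331 = 1, so (265/7331) = 1.
d is a quadratic residue mod p, hence 7331 splits in O_K.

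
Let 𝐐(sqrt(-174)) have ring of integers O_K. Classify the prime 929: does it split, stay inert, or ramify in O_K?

-174 mod 4 = 2, hence disc K = 4·(-174) = -696 and O_K = ℤ[√-174].
929 ∤ -696, so 929 is unramified.
Legendre symbol by Euler's criterion: (-174/929) ≡ (-174)^464 ≡ 928 (mod 929), i.e. (-174/929) = -1.
(-174/929) = -1, so 929 is inert.

remains prime (inert)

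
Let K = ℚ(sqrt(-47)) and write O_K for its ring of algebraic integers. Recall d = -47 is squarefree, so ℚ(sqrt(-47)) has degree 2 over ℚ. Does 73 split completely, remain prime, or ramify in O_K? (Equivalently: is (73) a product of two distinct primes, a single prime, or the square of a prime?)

73 remains inert

-47 mod 4 = 1, hence disc K = -47 and O_K = ℤ[(1+√-47)/2].
73 ∤ -47, so 73 is unramified.
Euler's criterion: (-47)^36 mod 73 = 72. Thus (-47|73) = -1.
d is a non-residue mod p, hence 73 remains inert in O_K.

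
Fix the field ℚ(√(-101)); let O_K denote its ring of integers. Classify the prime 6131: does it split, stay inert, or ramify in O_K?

inert — (6131) stays prime in O_K

Since -101 ≢ 1 mod 4, the ring of integers is ℤ[√-101] with discriminant 4·(-101) = -404.
Since gcd(6131, -404) = 1 the prime 6131 does not ramify.
Legendre symbol by Euler's criterion: (-101/6131) ≡ (-101)^3065 ≡ 6130 (mod 6131), i.e. (-101/6131) = -1.
(-101/6131) = -1, so 6131 is inert.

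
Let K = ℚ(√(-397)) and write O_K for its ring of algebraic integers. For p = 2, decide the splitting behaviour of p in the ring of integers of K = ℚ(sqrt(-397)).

ramifies in O_K

-397 mod 4 = 3, hence disc K = 4·(-397) = -1588 and O_K = ℤ[√-397].
2 divides disc(K) = -1588, so 2 ramifies.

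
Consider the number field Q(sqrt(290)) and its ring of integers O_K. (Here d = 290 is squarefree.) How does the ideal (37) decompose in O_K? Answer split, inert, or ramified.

Since 290 ≢ 1 mod 4, the ring of integers is ℤ[√290] with discriminant 4·290 = 1160.
37 ∤ 1160, so 37 is unramified.
Legendre symbol by Euler's criterion: (290/37) ≡ 290^18 ≡ 36 (mod 37), i.e. (290/37) = -1.
(290/37) = -1, so 37 is inert.

37 remains inert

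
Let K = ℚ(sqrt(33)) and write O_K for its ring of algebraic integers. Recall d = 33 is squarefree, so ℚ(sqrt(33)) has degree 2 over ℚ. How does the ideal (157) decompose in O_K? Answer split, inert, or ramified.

Since 33 ≡ 1 mod 4, the ring of integers is ℤ[(1+√33)/2] with discriminant 33.
disc(K) = 33 is not divisible by 157; 157 is unramified.
Euler's criterion: 33^78 mod 157 = 1. Thus (33|157) = 1.
(33/157) = 1, so 157 splits.

split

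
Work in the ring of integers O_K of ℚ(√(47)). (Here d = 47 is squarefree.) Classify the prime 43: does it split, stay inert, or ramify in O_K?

Since 47 ≢ 1 mod 4, the ring of integers is ℤ[√47] with discriminant 4·47 = 188.
disc(K) = 188 is not divisible by 43; 43 is unramified.
Compute (47/43) via Euler: 4^((43-1)/2) mod 43 = 1, so (47/43) = 1.
(47/43) = 1, so 43 splits.

split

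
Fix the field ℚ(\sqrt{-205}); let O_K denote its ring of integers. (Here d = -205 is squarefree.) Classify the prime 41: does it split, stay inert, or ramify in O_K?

Since -205 ≢ 1 mod 4, the ring of integers is ℤ[√-205] with discriminant 4·(-205) = -820.
41 divides disc(K) = -820, so 41 ramifies.

ramified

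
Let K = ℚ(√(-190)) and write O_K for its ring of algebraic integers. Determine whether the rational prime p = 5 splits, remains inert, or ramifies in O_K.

p ramifies

Since -190 ≢ 1 mod 4, the ring of integers is ℤ[√-190] with discriminant 4·(-190) = -760.
Ramification test: 5 | -760. The prime 5 ramifies in K.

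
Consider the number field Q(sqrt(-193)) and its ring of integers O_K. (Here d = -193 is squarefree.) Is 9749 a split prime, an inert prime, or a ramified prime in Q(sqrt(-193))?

-193 mod 4 = 3, hence disc K = 4·(-193) = -772 and O_K = ℤ[√-193].
disc(K) = -772 is not divisible by 9749; 9749 is unramified.
(-193/9749) = 9556^4874 mod 9749 = 9748, giving Legendre symbol -1.
d is a non-residue mod p, hence 9749 remains inert in O_K.

remains prime (inert)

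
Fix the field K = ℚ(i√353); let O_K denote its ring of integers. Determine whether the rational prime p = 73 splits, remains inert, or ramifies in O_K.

-353 mod 4 = 3, hence disc K = 4·(-353) = -1412 and O_K = ℤ[√-353].
73 ∤ -1412, so 73 is unramified.
Compute (-353/73) via Euler: 12^((73-1)/2) mod 73 = 1, so (-353/73) = 1.
d is a quadratic residue mod p, hence 73 splits in O_K.

p splits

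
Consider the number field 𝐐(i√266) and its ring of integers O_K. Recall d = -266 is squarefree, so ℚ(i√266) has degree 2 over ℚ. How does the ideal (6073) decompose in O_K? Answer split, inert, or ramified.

Since -266 ≢ 1 mod 4, the ring of integers is ℤ[√-266] with discriminant 4·(-266) = -1064.
Since gcd(6073, -1064) = 1 the prime 6073 does not ramify.
Euler's criterion: (-266)^3036 mod 6073 = 6072. Thus (-266|6073) = -1.
(-266/6073) = -1, so 6073 is inert.

p is inert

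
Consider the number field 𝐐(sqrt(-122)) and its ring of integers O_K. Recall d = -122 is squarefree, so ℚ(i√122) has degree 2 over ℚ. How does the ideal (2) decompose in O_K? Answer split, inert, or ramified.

d = -122 ≡ 2 (mod 4), so O_K = ℤ[√-122] and disc(K) = 4d = -488.
disc(K) = -488 = 2·(-244), so p = 2 is ramified.

ramifies in O_K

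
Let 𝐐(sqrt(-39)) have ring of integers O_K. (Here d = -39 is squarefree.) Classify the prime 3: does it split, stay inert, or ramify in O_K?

Since -39 ≡ 1 mod 4, the ring of integers is ℤ[(1+√-39)/2] with discriminant -39.
3 divides disc(K) = -39, so 3 ramifies.

ramifies in O_K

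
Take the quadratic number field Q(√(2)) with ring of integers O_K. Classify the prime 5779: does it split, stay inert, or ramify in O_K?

2 mod 4 = 2, hence disc K = 4·2 = 8 and O_K = ℤ[√2].
disc(K) = 8 is not divisible by 5779; 5779 is unramified.
(2/5779) = 2^2889 mod 5779 = 5778, giving Legendre symbol -1.
d is a non-residue mod p, hence 5779 remains inert in O_K.

remains prime (inert)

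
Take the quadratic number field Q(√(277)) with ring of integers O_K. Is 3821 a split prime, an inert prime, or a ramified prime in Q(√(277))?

d = 277 ≡ 1 (mod 4), so O_K = ℤ[(1+√277)/2] and disc(K) = d = 277.
Since gcd(3821, 277) = 1 the prime 3821 does not ramify.
Legendre symbol by Euler's criterion: (277/3821) ≡ 277^1910 ≡ 1 (mod 3821), i.e. (277/3821) = 1.
(277/3821) = 1, so 3821 splits.

split — (3821) = 𝔭₁𝔭₂ with 𝔭₁ ≠ 𝔭₂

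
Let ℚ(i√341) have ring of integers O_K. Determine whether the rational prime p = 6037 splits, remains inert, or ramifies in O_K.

inert

-341 mod 4 = 3, hence disc K = 4·(-341) = -1364 and O_K = ℤ[√-341].
6037 ∤ -1364, so 6037 is unramified.
(-341/6037) = 5696^3018 mod 6037 = 6036, giving Legendre symbol -1.
(-341/6037) = -1, so 6037 is inert.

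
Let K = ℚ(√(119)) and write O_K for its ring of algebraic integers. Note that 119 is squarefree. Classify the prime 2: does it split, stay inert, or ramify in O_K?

d = 119 ≡ 3 (mod 4), so O_K = ℤ[√119] and disc(K) = 4d = 476.
Ramification test: 2 | 476. The prime 2 ramifies in K.

ramified — (2) = 𝔭²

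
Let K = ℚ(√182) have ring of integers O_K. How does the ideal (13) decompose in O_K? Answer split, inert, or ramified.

182 mod 4 = 2, hence disc K = 4·182 = 728 and O_K = ℤ[√182].
13 divides disc(K) = 728, so 13 ramifies.

ramified — (13) = 𝔭²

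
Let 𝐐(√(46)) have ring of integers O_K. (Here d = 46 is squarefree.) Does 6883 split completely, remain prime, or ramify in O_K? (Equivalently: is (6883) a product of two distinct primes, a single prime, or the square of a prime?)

Since 46 ≢ 1 mod 4, the ring of integers is ℤ[√46] with discriminant 4·46 = 184.
disc(K) = 184 is not divisible by 6883; 6883 is unramified.
Euler's criterion: 46^3441 mod 6883 = 1. Thus (46|6883) = 1.
d is a quadratic residue mod p, hence 6883 splits in O_K.

split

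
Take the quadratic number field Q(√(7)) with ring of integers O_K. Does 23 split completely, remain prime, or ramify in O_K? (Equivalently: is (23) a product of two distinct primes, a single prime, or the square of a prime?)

23 remains inert

7 mod 4 = 3, hence disc K = 4·7 = 28 and O_K = ℤ[√7].
Since gcd(23, 28) = 1 the prime 23 does not ramify.
Compute (7/23) via Euler: 7^((23-1)/2) mod 23 = 22, so (7/23) = -1.
(7/23) = -1, so 23 is inert.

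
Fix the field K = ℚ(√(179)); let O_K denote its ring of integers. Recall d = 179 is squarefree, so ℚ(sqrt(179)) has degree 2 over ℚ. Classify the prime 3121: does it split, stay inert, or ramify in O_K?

Since 179 ≢ 1 mod 4, the ring of integers is ℤ[√179] with discriminant 4·179 = 716.
disc(K) = 716 is not divisible by 3121; 3121 is unramified.
Legendre symbol by Euler's criterion: (179/3121) ≡ 179^1560 ≡ 3120 (mod 3121), i.e. (179/3121) = -1.
Legendre symbol -1 ⇒ 3121 is inert.

3121 remains inert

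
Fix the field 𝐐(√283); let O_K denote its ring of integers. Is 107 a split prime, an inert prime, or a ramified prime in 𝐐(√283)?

283 mod 4 = 3, hence disc K = 4·283 = 1132 and O_K = ℤ[√283].
107 ∤ 1132, so 107 is unramified.
Euler's criterion: 283^53 mod 107 = 1. Thus (283|107) = 1.
Legendre symbol 1 ⇒ 107 is split.

split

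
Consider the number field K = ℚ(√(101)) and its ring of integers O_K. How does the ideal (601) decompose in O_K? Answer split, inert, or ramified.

d = 101 ≡ 1 (mod 4), so O_K = ℤ[(1+√101)/2] and disc(K) = d = 101.
601 ∤ 101, so 601 is unramified.
(101/601) = 101^300 mod 601 = 1, giving Legendre symbol 1.
d is a quadratic residue mod p, hence 601 splits in O_K.

split — (601) = 𝔭₁𝔭₂ with 𝔭₁ ≠ 𝔭₂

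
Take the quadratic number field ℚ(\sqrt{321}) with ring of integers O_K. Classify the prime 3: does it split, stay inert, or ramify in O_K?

Since 321 ≡ 1 mod 4, the ring of integers is ℤ[(1+√321)/2] with discriminant 321.
3 divides disc(K) = 321, so 3 ramifies.

3 is ramified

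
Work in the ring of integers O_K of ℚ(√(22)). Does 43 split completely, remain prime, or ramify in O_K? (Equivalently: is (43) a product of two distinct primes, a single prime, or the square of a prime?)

p is inert

Since 22 ≢ 1 mod 4, the ring of integers is ℤ[√22] with discriminant 4·22 = 88.
Since gcd(43, 88) = 1 the prime 43 does not ramify.
(22/43) = 22^21 mod 43 = 42, giving Legendre symbol -1.
Legendre symbol -1 ⇒ 43 is inert.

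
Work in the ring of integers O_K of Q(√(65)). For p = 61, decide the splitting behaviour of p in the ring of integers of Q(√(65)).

split

d = 65 ≡ 1 (mod 4), so O_K = ℤ[(1+√65)/2] and disc(K) = d = 65.
61 ∤ 65, so 61 is unramified.
Compute (65/61) via Euler: 4^((61-1)/2) mod 61 = 1, so (65/61) = 1.
d is a quadratic residue mod p, hence 61 splits in O_K.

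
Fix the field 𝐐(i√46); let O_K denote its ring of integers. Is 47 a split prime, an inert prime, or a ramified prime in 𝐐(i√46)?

splits completely

d = -46 ≡ 2 (mod 4), so O_K = ℤ[√-46] and disc(K) = 4d = -184.
disc(K) = -184 is not divisible by 47; 47 is unramified.
(-46/47) = 1^23 mod 47 = 1, giving Legendre symbol 1.
d is a quadratic residue mod p, hence 47 splits in O_K.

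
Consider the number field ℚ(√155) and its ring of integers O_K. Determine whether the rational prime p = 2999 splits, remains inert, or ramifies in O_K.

split — (2999) = 𝔭₁𝔭₂ with 𝔭₁ ≠ 𝔭₂

Since 155 ≢ 1 mod 4, the ring of integers is ℤ[√155] with discriminant 4·155 = 620.
disc(K) = 620 is not divisible by 2999; 2999 is unramified.
Legendre symbol by Euler's criterion: (155/2999) ≡ 155^1499 ≡ 1 (mod 2999), i.e. (155/2999) = 1.
Legendre symbol 1 ⇒ 2999 is split.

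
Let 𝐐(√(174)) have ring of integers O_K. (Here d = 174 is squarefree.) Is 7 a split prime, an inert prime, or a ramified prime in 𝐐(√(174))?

d = 174 ≡ 2 (mod 4), so O_K = ℤ[√174] and disc(K) = 4d = 696.
7 ∤ 696, so 7 is unramified.
(174/7) = 6^3 mod 7 = 6, giving Legendre symbol -1.
Legendre symbol -1 ⇒ 7 is inert.

inert — (7) stays prime in O_K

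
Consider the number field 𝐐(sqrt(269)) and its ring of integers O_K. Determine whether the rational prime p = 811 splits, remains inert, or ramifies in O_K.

269 mod 4 = 1, hence disc K = 269 and O_K = ℤ[(1+√269)/2].
disc(K) = 269 is not divisible by 811; 811 is unramified.
Euler's criterion: 269^405 mod 811 = 1. Thus (269|811) = 1.
d is a quadratic residue mod p, hence 811 splits in O_K.

811 splits in O_K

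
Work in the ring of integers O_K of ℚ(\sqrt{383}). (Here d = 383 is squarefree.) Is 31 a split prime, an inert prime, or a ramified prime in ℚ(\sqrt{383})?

inert — (31) stays prime in O_K

383 mod 4 = 3, hence disc K = 4·383 = 1532 and O_K = ℤ[√383].
31 ∤ 1532, so 31 is unramified.
Legendre symbol by Euler's criterion: (383/31) ≡ 383^15 ≡ 30 (mod 31), i.e. (383/31) = -1.
Legendre symbol -1 ⇒ 31 is inert.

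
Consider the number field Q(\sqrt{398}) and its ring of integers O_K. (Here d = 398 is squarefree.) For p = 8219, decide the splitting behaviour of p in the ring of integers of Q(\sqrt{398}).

inert — (8219) stays prime in O_K

398 mod 4 = 2, hence disc K = 4·398 = 1592 and O_K = ℤ[√398].
Since gcd(8219, 1592) = 1 the prime 8219 does not ramify.
(398/8219) = 398^4109 mod 8219 = 8218, giving Legendre symbol -1.
d is a non-residue mod p, hence 8219 remains inert in O_K.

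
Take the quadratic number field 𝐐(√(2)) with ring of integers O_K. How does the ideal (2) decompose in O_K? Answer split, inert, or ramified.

d = 2 ≡ 2 (mod 4), so O_K = ℤ[√2] and disc(K) = 4d = 8.
2 divides disc(K) = 8, so 2 ramifies.

ramified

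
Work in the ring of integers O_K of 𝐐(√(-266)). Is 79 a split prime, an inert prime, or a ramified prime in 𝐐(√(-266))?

split — (79) = 𝔭₁𝔭₂ with 𝔭₁ ≠ 𝔭₂

d = -266 ≡ 2 (mod 4), so O_K = ℤ[√-266] and disc(K) = 4d = -1064.
disc(K) = -1064 is not divisible by 79; 79 is unramified.
Euler's criterion: (-266)^39 mod 79 = 1. Thus (-266|79) = 1.
(-266/79) = 1, so 79 splits.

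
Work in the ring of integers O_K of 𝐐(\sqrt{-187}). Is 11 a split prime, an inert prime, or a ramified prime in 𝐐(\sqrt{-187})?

d = -187 ≡ 1 (mod 4), so O_K = ℤ[(1+√-187)/2] and disc(K) = d = -187.
disc(K) = -187 = 11·(-17), so p = 11 is ramified.

ramifies in O_K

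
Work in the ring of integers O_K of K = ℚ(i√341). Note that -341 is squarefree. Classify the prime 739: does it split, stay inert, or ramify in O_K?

remains prime (inert)

-341 mod 4 = 3, hence disc K = 4·(-341) = -1364 and O_K = ℤ[√-341].
Since gcd(739, -1364) = 1 the prime 739 does not ramify.
(-341/739) = 398^369 mod 739 = 738, giving Legendre symbol -1.
Legendre symbol -1 ⇒ 739 is inert.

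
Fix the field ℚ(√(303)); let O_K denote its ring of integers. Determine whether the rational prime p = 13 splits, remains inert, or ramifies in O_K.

d = 303 ≡ 3 (mod 4), so O_K = ℤ[√303] and disc(K) = 4d = 1212.
13 ∤ 1212, so 13 is unramified.
Compute (303/13) via Euler: 4^((13-1)/2) mod 13 = 1, so (303/13) = 1.
(303/13) = 1, so 13 splits.

13 splits in O_K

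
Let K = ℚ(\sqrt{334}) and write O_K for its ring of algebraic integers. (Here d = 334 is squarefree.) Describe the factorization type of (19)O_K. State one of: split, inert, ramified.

splits completely

d = 334 ≡ 2 (mod 4), so O_K = ℤ[√334] and disc(K) = 4d = 1336.
19 ∤ 1336, so 19 is unramified.
(334/19) = 11^9 mod 19 = 1, giving Legendre symbol 1.
Legendre symbol 1 ⇒ 19 is split.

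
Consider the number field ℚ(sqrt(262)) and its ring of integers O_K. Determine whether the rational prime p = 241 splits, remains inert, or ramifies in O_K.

262 mod 4 = 2, hence disc K = 4·262 = 1048 and O_K = ℤ[√262].
disc(K) = 1048 is not divisible by 241; 241 is unramified.
Legendre symbol by Euler's criterion: (262/241) ≡ 262^120 ≡ 240 (mod 241), i.e. (262/241) = -1.
d is a non-residue mod p, hence 241 remains inert in O_K.

241 remains inert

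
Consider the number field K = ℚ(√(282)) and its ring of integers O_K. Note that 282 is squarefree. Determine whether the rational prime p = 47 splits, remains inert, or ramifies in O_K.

ramified

Since 282 ≢ 1 mod 4, the ring of integers is ℤ[√282] with discriminant 4·282 = 1128.
disc(K) = 1128 = 47·24, so p = 47 is ramified.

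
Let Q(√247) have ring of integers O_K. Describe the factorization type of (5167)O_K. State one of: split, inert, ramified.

p is inert

d = 247 ≡ 3 (mod 4), so O_K = ℤ[√247] and disc(K) = 4d = 988.
disc(K) = 988 is not divisible by 5167; 5167 is unramified.
Euler's criterion: 247^2583 mod 5167 = 5166. Thus (247|5167) = -1.
Legendre symbol -1 ⇒ 5167 is inert.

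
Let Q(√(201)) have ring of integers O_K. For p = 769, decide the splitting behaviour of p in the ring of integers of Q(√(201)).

d = 201 ≡ 1 (mod 4), so O_K = ℤ[(1+√201)/2] and disc(K) = d = 201.
disc(K) = 201 is not divisible by 769; 769 is unramified.
Legendre symbol by Euler's criterion: (201/769) ≡ 201^384 ≡ 768 (mod 769), i.e. (201/769) = -1.
Legendre symbol -1 ⇒ 769 is inert.

p is inert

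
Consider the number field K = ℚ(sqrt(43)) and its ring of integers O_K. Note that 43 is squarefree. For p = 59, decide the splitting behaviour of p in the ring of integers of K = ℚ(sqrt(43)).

p is inert

43 mod 4 = 3, hence disc K = 4·43 = 172 and O_K = ℤ[√43].
Since gcd(59, 172) = 1 the prime 59 does not ramify.
Legendre symbol by Euler's criterion: (43/59) ≡ 43^29 ≡ 58 (mod 59), i.e. (43/59) = -1.
(43/59) = -1, so 59 is inert.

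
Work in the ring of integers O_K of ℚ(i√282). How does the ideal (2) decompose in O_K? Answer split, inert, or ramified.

ramifies in O_K

Since -282 ≢ 1 mod 4, the ring of integers is ℤ[√-282] with discriminant 4·(-282) = -1128.
Ramification test: 2 | -1128. The prime 2 ramifies in K.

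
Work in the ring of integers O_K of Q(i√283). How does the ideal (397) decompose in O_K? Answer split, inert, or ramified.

inert — (397) stays prime in O_K

d = -283 ≡ 1 (mod 4), so O_K = ℤ[(1+√-283)/2] and disc(K) = d = -283.
disc(K) = -283 is not divisible by 397; 397 is unramified.
(-283/397) = 114^198 mod 397 = 396, giving Legendre symbol -1.
Legendre symbol -1 ⇒ 397 is inert.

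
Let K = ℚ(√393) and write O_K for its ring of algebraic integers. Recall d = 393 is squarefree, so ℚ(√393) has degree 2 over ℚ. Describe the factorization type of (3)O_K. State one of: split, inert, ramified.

Since 393 ≡ 1 mod 4, the ring of integers is ℤ[(1+√393)/2] with discriminant 393.
disc(K) = 393 = 3·131, so p = 3 is ramified.

p ramifies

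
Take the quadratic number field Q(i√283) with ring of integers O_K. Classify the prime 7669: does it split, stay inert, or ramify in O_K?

split

Since -283 ≡ 1 mod 4, the ring of integers is ℤ[(1+√-283)/2] with discriminant -283.
7669 ∤ -283, so 7669 is unramified.
Legendre symbol by Euler's criterion: (-283/7669) ≡ (-283)^3834 ≡ 1 (mod 7669), i.e. (-283/7669) = 1.
d is a quadratic residue mod p, hence 7669 splits in O_K.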